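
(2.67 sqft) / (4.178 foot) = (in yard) 0.213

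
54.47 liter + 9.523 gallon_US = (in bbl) 0.5693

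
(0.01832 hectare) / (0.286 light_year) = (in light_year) 7.157e-30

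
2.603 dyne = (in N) 2.603e-05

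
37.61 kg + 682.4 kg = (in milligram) 7.2e+08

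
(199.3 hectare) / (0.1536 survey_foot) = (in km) 4.257e+04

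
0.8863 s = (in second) 0.8863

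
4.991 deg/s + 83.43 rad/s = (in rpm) 797.5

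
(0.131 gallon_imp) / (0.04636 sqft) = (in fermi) 1.383e+14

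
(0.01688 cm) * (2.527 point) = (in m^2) 1.505e-07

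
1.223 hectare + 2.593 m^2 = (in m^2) 1.223e+04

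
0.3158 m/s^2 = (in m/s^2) 0.3158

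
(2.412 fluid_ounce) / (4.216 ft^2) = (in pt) 0.5162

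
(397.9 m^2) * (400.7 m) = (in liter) 1.594e+08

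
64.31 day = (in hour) 1543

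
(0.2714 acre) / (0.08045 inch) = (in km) 537.5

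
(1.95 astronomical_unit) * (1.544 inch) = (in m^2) 1.144e+10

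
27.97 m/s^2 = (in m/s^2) 27.97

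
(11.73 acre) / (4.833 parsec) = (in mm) 3.183e-10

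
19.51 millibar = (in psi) 0.283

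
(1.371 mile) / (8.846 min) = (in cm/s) 415.7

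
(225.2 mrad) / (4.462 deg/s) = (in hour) 0.0008033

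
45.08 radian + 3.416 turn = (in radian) 66.54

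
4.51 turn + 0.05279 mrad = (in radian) 28.34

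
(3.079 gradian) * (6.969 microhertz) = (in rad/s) 3.371e-07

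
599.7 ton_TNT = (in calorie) 5.997e+11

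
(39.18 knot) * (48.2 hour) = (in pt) 9.914e+09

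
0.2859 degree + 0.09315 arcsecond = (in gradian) 0.3177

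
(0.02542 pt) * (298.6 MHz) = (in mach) 7.864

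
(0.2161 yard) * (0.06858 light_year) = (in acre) 3.168e+10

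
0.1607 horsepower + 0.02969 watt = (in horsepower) 0.1607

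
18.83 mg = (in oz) 0.0006642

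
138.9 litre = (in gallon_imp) 30.55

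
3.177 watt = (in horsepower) 0.00426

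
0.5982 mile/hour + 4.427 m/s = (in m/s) 4.694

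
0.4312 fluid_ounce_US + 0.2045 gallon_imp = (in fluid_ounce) 31.87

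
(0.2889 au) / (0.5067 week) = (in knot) 2.741e+05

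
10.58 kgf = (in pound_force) 23.32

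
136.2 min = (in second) 8172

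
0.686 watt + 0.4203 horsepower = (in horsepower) 0.4212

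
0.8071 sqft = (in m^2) 0.07498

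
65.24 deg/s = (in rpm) 10.87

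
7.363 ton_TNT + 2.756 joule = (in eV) 1.923e+29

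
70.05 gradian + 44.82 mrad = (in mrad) 1145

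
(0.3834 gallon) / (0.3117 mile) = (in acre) 7.149e-10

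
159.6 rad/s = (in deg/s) 9144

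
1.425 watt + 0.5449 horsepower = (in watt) 407.8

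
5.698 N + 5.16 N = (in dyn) 1.086e+06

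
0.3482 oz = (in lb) 0.02176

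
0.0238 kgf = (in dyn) 2.334e+04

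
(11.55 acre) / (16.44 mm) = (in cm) 2.843e+08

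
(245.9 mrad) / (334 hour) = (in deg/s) 1.172e-05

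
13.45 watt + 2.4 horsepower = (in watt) 1803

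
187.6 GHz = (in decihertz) 1.876e+12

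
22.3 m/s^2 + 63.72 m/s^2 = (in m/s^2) 86.02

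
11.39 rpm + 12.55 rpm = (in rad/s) 2.507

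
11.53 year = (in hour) 1.01e+05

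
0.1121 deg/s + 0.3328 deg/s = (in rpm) 0.07415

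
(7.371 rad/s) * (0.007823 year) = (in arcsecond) 3.751e+11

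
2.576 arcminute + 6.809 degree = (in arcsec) 2.467e+04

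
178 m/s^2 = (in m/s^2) 178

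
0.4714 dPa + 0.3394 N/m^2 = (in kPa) 0.0003865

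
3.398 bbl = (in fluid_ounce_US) 1.827e+04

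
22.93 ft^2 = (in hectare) 0.000213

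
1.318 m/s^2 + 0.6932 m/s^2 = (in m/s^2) 2.011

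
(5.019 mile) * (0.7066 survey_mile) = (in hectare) 918.5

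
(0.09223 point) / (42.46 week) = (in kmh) 4.561e-12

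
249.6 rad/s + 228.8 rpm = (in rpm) 2612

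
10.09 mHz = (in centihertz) 1.009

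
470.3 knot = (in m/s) 241.9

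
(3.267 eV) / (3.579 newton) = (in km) 1.463e-22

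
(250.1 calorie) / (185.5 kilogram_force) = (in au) 3.845e-12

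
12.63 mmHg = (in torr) 12.63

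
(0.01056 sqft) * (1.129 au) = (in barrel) 1.042e+09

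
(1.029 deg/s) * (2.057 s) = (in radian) 0.03694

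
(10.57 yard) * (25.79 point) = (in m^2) 0.08794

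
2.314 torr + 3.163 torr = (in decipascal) 7302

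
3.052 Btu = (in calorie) 769.6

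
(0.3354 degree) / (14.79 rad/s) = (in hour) 1.099e-07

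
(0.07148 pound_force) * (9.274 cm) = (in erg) 2.949e+05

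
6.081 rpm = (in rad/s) 0.6368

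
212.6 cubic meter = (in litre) 2.126e+05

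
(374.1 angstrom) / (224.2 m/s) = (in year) 5.291e-18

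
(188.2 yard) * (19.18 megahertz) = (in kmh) 1.188e+10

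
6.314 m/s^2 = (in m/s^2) 6.314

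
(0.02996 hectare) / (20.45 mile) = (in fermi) 9.103e+12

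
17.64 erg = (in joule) 1.764e-06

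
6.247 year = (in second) 1.97e+08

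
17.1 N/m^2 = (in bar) 0.000171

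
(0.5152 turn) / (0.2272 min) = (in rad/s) 0.2375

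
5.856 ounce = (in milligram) 1.66e+05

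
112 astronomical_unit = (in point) 4.749e+16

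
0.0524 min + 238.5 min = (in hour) 3.976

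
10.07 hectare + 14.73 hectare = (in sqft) 2.669e+06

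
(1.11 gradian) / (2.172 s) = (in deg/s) 0.4599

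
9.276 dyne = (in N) 9.276e-05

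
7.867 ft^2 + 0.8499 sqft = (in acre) 0.0002001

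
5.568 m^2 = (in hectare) 0.0005568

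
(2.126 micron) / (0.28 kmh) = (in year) 8.668e-13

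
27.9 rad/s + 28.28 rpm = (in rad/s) 30.86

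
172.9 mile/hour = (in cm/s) 7729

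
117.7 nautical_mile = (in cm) 2.18e+07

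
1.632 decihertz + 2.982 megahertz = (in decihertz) 2.982e+07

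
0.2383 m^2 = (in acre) 5.889e-05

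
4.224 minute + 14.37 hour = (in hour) 14.44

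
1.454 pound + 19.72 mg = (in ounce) 23.26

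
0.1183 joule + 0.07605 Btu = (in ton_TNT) 1.921e-08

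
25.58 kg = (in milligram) 2.558e+07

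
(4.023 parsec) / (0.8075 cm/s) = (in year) 4.875e+11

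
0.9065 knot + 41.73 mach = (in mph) 3.179e+04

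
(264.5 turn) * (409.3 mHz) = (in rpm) 6496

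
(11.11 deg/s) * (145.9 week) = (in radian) 1.711e+07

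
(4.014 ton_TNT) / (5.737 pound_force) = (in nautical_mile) 3.554e+05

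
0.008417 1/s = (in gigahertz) 8.417e-12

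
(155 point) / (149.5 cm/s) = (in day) 4.233e-07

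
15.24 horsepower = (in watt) 1.136e+04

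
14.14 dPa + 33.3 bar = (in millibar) 3.33e+04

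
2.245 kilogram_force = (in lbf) 4.949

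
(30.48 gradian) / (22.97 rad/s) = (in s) 0.02084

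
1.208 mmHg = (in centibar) 0.1611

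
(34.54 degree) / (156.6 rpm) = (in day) 4.255e-07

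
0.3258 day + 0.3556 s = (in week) 0.04654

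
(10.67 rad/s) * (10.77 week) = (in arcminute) 2.389e+11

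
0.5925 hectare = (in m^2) 5925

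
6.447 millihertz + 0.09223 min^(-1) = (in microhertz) 7984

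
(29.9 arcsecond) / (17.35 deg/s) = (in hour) 1.33e-07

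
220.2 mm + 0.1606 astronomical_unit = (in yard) 2.627e+10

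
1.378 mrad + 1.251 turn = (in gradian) 500.5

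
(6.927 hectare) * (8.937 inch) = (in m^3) 1.572e+04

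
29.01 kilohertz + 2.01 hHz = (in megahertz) 0.02921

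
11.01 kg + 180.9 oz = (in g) 1.614e+04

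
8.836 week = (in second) 5.344e+06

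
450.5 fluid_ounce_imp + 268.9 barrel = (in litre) 4.276e+04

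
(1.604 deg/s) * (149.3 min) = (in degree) 1.437e+04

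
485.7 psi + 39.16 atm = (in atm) 72.21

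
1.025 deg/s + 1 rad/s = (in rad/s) 1.018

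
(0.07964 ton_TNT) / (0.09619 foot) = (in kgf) 1.159e+09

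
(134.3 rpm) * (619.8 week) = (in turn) 8.391e+08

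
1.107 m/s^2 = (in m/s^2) 1.107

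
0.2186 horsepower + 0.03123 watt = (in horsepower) 0.2186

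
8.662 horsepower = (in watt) 6459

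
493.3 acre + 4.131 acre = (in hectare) 201.3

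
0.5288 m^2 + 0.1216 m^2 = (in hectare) 6.504e-05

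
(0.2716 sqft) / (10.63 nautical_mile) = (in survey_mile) 7.964e-10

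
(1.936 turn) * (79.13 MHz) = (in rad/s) 9.626e+08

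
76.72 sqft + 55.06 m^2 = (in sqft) 669.4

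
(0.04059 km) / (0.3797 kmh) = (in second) 384.8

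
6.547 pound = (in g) 2970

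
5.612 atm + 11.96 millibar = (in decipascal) 5.698e+06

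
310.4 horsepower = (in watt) 2.315e+05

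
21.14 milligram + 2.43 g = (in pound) 0.005404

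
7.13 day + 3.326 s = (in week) 1.019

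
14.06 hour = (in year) 0.001605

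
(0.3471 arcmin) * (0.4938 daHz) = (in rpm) 0.004761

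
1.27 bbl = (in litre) 201.9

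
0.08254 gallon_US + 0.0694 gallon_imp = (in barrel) 0.00395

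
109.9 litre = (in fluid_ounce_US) 3716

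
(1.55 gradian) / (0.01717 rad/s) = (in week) 2.345e-06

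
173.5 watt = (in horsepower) 0.2327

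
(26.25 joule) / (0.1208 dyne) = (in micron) 2.173e+13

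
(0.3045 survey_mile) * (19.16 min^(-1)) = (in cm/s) 1.565e+04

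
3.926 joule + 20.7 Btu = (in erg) 2.184e+11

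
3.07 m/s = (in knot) 5.968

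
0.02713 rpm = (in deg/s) 0.1628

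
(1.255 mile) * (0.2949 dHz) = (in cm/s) 5956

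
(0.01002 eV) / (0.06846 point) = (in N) 6.647e-17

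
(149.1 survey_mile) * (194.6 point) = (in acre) 4.071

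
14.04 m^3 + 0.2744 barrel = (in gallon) 3721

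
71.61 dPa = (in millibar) 0.07161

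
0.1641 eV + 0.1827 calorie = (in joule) 0.7644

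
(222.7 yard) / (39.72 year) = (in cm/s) 1.626e-05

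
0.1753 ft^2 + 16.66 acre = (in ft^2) 7.257e+05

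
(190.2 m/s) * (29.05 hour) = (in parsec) 6.446e-10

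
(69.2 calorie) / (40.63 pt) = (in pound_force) 4541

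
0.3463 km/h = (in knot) 0.187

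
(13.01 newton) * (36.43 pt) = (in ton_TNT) 3.996e-11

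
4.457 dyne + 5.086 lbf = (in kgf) 2.307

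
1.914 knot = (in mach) 0.002892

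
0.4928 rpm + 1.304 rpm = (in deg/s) 10.78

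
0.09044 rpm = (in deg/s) 0.5426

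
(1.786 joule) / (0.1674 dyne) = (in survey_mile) 662.9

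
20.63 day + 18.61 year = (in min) 9.811e+06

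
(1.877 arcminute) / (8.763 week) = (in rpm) 9.838e-10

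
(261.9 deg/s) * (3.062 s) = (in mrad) 1.4e+04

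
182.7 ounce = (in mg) 5.179e+06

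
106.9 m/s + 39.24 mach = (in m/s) 1.347e+04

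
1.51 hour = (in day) 0.06292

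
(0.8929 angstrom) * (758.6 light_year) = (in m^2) 6.408e+08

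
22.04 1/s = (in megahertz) 2.204e-05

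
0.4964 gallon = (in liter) 1.879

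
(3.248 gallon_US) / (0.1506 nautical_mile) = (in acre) 1.089e-08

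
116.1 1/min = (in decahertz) 0.1935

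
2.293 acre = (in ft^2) 9.988e+04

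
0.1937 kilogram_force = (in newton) 1.9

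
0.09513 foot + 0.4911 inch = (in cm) 4.147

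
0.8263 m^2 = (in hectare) 8.263e-05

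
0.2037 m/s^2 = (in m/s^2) 0.2037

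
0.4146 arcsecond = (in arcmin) 0.00691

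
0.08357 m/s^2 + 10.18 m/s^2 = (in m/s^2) 10.26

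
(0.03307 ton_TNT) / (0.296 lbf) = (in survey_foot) 3.448e+08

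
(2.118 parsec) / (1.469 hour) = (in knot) 2.402e+13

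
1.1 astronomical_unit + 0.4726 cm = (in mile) 1.023e+08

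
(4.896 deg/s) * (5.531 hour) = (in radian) 1701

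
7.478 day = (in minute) 1.077e+04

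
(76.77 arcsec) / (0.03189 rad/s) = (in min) 0.0001945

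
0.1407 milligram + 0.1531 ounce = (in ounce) 0.1531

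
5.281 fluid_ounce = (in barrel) 0.0009823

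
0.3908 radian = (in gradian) 24.88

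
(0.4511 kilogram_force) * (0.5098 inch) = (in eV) 3.575e+17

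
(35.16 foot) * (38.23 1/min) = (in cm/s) 682.8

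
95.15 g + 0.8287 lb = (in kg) 0.471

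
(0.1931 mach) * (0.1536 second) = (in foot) 33.13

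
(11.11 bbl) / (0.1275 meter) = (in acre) 0.003423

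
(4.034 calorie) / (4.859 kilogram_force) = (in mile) 0.0002201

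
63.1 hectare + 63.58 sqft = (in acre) 155.9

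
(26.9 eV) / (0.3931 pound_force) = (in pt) 6.987e-15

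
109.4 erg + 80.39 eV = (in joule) 1.094e-05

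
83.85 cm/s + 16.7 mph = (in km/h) 29.89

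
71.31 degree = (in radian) 1.245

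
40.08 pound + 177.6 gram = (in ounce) 647.5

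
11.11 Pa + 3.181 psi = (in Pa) 2.194e+04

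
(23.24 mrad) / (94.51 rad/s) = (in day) 2.846e-09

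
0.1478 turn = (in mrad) 928.7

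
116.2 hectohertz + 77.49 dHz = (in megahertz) 0.01163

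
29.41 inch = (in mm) 747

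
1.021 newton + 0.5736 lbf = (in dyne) 3.572e+05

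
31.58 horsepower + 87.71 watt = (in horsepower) 31.7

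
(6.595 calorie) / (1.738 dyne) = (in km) 1588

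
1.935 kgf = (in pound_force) 4.266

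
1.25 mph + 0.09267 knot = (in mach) 0.001781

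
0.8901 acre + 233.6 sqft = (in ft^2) 3.901e+04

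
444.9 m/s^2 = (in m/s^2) 444.9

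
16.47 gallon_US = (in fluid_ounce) 2108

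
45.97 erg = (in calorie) 1.099e-06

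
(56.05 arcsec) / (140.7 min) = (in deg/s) 1.844e-06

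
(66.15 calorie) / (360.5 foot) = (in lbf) 0.5663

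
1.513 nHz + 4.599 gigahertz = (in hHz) 4.599e+07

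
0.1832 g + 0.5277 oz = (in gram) 15.14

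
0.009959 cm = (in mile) 6.188e-08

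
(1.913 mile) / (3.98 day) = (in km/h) 0.03223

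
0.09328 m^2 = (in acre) 2.305e-05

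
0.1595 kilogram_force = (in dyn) 1.564e+05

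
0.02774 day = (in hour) 0.6658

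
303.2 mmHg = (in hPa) 404.2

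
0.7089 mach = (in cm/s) 2.414e+04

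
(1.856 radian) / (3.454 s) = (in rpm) 5.131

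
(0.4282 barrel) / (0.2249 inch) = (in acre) 0.002945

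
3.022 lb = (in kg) 1.371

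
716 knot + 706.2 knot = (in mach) 2.149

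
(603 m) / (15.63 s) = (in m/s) 38.58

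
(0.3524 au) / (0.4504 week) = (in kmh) 6.967e+05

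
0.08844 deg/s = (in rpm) 0.01474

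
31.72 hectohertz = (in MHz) 0.003172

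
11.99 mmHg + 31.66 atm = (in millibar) 3.21e+04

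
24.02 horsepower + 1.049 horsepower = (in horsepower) 25.07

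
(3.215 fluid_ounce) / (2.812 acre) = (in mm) 8.355e-06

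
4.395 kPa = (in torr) 32.97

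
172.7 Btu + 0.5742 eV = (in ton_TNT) 4.355e-05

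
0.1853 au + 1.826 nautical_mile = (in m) 2.772e+10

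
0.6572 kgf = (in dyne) 6.445e+05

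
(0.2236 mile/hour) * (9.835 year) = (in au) 0.0002072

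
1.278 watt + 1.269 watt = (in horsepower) 0.003416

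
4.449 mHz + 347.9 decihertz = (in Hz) 34.79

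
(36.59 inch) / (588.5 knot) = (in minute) 5.116e-05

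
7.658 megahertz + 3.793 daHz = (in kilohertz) 7658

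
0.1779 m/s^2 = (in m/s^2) 0.1779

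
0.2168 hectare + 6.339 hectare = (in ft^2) 7.057e+05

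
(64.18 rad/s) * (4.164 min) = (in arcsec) 3.307e+09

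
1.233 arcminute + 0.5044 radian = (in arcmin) 1735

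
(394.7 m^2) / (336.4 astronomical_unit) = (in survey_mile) 4.873e-15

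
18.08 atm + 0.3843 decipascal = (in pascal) 1.832e+06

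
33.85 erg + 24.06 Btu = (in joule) 2.538e+04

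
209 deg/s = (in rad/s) 3.648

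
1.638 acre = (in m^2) 6629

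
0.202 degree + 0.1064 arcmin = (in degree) 0.2038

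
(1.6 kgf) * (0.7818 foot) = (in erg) 3.739e+07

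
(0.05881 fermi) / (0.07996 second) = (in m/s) 7.355e-16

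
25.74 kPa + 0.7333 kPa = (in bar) 0.2647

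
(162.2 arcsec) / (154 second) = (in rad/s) 5.106e-06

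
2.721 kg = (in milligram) 2.721e+06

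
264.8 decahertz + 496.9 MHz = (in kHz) 4.969e+05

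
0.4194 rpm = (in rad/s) 0.04392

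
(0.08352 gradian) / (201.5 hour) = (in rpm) 1.727e-08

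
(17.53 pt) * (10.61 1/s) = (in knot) 0.1275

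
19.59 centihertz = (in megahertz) 1.959e-07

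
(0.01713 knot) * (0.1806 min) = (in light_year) 1.009e-17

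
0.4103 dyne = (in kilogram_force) 4.184e-07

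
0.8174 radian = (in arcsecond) 1.686e+05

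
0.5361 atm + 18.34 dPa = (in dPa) 5.432e+05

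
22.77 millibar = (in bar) 0.02277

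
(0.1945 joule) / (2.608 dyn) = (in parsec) 2.417e-13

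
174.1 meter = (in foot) 571.2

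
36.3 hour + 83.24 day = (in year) 0.2322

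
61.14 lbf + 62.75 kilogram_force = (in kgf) 90.48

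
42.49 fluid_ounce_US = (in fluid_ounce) 42.49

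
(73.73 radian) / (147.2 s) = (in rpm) 4.783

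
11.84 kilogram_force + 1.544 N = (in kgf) 12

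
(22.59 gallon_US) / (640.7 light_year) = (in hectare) 1.411e-24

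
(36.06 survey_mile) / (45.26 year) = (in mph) 9.095e-05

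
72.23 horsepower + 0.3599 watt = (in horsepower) 72.23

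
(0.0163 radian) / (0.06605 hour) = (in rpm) 0.0006546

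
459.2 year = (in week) 2.394e+04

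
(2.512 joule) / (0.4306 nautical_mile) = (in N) 0.00315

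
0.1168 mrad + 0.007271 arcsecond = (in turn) 1.859e-05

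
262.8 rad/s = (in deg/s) 1.506e+04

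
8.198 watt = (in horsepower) 0.01099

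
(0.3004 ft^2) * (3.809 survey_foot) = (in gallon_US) 8.559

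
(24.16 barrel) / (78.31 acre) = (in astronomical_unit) 8.102e-17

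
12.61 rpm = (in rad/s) 1.321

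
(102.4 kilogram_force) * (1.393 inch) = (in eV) 2.218e+20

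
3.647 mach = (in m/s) 1242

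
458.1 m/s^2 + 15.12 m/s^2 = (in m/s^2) 473.2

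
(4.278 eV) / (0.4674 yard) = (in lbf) 3.605e-19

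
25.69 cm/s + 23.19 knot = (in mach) 0.03579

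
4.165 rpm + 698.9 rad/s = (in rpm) 6678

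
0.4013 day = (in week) 0.05733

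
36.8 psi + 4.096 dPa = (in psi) 36.8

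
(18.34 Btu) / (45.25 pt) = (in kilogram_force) 1.236e+05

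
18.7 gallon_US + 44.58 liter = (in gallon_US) 30.48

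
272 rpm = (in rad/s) 28.48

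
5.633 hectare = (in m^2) 5.633e+04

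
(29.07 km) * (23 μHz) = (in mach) 0.001964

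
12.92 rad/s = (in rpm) 123.4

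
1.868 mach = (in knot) 1236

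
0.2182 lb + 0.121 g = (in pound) 0.2185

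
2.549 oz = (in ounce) 2.549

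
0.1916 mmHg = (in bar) 0.0002554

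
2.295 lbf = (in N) 10.21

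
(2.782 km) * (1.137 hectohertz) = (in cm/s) 3.163e+07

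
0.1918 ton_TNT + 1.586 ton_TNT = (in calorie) 1.778e+09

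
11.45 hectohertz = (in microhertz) 1.145e+09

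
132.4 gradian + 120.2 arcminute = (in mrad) 2115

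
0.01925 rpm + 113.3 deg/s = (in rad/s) 1.979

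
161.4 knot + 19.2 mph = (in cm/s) 9161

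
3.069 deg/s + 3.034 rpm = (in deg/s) 21.27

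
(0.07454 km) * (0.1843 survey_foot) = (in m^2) 4.187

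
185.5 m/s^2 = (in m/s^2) 185.5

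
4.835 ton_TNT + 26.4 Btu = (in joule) 2.023e+10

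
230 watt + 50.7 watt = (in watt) 280.7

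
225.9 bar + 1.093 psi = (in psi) 3277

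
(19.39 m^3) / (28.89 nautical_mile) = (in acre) 8.955e-08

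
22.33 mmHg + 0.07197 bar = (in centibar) 10.17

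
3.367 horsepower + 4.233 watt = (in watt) 2515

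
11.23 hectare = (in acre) 27.75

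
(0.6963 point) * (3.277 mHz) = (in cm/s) 8.05e-05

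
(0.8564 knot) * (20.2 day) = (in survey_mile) 477.8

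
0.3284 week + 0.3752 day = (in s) 2.31e+05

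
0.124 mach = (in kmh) 152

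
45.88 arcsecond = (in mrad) 0.2224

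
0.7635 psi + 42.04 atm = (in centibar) 4265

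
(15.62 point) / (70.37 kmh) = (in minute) 4.698e-06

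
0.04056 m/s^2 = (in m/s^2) 0.04056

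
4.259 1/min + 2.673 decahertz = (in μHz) 2.68e+07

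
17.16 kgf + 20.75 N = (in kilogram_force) 19.28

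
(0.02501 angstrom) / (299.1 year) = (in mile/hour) 5.931e-22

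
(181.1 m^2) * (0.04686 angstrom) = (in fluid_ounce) 2.87e-05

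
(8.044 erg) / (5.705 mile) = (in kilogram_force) 8.934e-12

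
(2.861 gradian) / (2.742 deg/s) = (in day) 1.087e-05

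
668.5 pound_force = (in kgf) 303.2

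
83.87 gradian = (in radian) 1.317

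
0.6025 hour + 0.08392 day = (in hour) 2.617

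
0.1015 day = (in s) 8770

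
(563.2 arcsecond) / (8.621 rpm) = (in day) 3.501e-08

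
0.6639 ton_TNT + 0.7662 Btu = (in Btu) 2.633e+06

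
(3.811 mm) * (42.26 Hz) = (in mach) 0.000473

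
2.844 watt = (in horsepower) 0.003814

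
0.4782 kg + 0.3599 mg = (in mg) 4.782e+05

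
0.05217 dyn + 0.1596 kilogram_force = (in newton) 1.565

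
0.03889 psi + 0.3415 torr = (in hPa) 3.137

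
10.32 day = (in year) 0.02827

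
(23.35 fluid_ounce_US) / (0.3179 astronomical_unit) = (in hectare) 1.452e-18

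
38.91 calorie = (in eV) 1.016e+21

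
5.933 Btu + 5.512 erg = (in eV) 3.907e+22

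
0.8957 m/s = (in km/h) 3.225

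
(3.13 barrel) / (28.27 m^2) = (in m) 0.0176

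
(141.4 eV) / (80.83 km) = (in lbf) 6.301e-23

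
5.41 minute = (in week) 0.0005367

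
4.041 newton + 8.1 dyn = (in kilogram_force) 0.4121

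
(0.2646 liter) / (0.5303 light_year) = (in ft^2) 5.677e-19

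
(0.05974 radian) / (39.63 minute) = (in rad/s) 2.512e-05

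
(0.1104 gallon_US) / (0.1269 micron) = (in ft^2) 3.545e+04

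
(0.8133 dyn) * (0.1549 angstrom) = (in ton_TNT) 3.011e-26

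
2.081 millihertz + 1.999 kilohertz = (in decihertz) 1.999e+04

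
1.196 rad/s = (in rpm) 11.42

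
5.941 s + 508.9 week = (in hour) 8.55e+04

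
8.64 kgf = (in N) 84.73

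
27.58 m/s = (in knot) 53.61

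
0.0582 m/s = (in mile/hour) 0.1302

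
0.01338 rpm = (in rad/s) 0.001401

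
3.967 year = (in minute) 2.085e+06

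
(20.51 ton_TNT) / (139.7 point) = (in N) 1.741e+12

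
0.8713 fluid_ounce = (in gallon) 0.006807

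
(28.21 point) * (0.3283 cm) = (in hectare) 3.267e-09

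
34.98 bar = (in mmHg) 2.624e+04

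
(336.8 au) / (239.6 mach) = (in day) 7148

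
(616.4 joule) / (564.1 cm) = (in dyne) 1.093e+07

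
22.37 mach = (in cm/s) 7.617e+05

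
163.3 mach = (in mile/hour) 1.244e+05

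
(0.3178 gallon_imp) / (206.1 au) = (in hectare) 4.686e-21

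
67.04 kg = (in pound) 147.8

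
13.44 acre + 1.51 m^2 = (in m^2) 5.439e+04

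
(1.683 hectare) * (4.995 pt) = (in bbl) 186.5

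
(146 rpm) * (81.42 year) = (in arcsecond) 8.097e+15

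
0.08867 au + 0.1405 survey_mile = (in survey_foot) 4.352e+10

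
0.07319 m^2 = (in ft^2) 0.7878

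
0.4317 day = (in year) 0.001183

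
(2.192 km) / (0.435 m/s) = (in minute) 83.98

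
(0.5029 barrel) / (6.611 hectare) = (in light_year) 1.278e-22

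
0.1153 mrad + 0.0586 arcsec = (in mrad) 0.1156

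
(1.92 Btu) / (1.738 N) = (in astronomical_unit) 7.791e-09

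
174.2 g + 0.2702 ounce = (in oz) 6.415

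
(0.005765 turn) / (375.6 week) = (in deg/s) 9.136e-09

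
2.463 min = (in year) 4.686e-06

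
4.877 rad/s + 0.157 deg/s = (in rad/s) 4.88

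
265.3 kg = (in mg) 2.653e+08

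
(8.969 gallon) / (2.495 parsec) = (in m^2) 4.41e-19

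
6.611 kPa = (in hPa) 66.11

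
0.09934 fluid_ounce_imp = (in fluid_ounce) 0.09544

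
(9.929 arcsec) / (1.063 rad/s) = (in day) 5.241e-10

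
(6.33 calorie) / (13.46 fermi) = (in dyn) 1.968e+20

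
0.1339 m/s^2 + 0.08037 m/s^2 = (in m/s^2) 0.2143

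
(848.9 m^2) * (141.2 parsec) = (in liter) 3.699e+24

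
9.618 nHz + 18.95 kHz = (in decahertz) 1895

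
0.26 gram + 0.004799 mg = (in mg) 260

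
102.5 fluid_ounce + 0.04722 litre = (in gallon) 0.8133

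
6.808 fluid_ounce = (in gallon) 0.05319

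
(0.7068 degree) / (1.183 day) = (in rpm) 1.153e-06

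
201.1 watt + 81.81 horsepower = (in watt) 6.121e+04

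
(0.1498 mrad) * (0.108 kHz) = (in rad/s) 0.01618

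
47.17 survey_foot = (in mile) 0.008934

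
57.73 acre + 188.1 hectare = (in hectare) 211.5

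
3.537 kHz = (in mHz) 3.537e+06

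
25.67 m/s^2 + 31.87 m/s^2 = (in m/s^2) 57.54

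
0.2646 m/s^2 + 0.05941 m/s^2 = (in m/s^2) 0.324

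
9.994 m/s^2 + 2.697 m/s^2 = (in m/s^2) 12.69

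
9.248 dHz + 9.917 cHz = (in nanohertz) 1.024e+09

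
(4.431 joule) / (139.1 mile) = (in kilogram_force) 2.018e-06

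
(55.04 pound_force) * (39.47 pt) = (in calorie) 0.8148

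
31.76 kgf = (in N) 311.5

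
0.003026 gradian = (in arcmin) 0.1634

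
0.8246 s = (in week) 1.363e-06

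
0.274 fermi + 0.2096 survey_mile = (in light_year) 3.565e-14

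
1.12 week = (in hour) 188.2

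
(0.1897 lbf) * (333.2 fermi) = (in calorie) 6.72e-14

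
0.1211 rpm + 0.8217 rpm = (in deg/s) 5.657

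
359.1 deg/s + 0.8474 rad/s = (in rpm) 67.94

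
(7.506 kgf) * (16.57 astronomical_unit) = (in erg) 1.825e+21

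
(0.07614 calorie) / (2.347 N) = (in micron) 1.357e+05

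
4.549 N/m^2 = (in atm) 4.49e-05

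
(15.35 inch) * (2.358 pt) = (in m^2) 0.0003243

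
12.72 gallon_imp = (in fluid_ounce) 1955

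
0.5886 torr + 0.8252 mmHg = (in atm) 0.00186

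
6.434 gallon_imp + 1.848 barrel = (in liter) 323.1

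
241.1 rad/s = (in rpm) 2302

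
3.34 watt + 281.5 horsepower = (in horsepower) 281.5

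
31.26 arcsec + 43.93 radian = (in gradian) 2797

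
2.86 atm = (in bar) 2.898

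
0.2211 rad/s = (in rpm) 2.111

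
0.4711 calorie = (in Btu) 0.001868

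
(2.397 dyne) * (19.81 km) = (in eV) 2.964e+18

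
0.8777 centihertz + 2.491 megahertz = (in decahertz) 2.491e+05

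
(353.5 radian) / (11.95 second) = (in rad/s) 29.58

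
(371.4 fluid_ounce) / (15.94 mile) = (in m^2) 4.282e-07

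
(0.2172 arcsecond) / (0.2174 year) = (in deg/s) 8.8e-12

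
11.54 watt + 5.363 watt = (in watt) 16.9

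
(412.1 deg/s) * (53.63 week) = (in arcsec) 4.812e+13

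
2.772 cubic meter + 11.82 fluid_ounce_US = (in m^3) 2.772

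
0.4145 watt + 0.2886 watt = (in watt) 0.7031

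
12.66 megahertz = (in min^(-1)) 7.596e+08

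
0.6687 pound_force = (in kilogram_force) 0.3033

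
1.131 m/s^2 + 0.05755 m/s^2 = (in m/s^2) 1.189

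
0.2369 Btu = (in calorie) 59.74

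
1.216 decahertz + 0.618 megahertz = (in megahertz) 0.618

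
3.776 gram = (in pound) 0.008325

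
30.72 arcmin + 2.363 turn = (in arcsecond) 3.064e+06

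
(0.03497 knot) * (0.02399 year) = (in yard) 1.488e+04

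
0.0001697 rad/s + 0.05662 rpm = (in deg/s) 0.3494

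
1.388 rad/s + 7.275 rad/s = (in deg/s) 496.4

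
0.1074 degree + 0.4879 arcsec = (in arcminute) 6.452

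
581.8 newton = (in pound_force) 130.8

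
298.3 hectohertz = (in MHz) 0.02983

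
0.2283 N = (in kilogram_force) 0.02328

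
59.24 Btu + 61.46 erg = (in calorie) 1.494e+04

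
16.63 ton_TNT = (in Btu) 6.595e+07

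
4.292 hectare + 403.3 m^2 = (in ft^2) 4.663e+05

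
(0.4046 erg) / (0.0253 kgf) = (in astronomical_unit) 1.09e-18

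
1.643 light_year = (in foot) 5.1e+16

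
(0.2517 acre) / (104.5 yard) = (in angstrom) 1.066e+11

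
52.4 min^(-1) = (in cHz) 87.33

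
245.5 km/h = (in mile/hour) 152.5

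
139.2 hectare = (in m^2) 1.392e+06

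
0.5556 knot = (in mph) 0.6394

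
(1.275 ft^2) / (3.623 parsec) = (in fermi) 0.00106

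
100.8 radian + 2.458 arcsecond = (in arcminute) 3.465e+05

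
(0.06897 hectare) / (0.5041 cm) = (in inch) 5.387e+06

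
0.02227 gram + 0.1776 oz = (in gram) 5.057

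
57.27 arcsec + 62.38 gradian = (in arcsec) 2.022e+05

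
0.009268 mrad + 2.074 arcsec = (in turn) 3.075e-06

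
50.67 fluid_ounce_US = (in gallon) 0.3959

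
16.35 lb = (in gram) 7416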